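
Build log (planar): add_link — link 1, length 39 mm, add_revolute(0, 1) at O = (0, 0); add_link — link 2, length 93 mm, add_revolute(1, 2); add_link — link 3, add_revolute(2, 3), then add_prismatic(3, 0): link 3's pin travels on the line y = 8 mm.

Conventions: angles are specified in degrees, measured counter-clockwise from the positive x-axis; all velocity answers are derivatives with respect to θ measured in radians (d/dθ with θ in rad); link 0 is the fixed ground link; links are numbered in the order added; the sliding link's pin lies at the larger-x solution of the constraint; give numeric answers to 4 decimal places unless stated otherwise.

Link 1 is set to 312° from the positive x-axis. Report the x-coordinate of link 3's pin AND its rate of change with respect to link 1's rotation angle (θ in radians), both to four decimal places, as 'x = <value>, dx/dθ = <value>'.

geometry: r = 39 mm, L = 93 mm, e = 8 mm
crank pin P = (r cos θ, r sin θ) = (26.096094, -28.982648)
h = r sin θ − e = -28.982648 − 8 = -36.982648
x = r cos θ + √(L² − h²) = 26.096094 + 85.330438 = 111.426532
dx/dθ = −r sin θ − h·r cos θ/√(L² − h²) (θ in radians; h = -36.982648) = 40.292829

x = 111.4265, dx/dθ = 40.2928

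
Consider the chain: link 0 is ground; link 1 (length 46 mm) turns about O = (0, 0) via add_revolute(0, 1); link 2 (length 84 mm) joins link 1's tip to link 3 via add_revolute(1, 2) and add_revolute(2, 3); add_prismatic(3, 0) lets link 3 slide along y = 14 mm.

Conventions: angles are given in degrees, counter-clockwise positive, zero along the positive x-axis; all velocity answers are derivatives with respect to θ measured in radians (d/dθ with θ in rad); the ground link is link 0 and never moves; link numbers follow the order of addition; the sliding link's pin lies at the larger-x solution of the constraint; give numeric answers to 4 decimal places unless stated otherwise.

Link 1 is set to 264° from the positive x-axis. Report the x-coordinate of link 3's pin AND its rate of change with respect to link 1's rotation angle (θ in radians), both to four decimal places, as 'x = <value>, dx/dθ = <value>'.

geometry: r = 46 mm, L = 84 mm, e = 14 mm
crank pin P = (r cos θ, r sin θ) = (-4.808309, -45.748007)
h = r sin θ − e = -45.748007 − 14 = -59.748007
x = r cos θ + √(L² − h²) = -4.808309 + 59.043845 = 54.235536
dx/dθ = −r sin θ − h·r cos θ/√(L² − h²) (θ in radians; h = -59.748007) = 40.882354

x = 54.2355, dx/dθ = 40.8824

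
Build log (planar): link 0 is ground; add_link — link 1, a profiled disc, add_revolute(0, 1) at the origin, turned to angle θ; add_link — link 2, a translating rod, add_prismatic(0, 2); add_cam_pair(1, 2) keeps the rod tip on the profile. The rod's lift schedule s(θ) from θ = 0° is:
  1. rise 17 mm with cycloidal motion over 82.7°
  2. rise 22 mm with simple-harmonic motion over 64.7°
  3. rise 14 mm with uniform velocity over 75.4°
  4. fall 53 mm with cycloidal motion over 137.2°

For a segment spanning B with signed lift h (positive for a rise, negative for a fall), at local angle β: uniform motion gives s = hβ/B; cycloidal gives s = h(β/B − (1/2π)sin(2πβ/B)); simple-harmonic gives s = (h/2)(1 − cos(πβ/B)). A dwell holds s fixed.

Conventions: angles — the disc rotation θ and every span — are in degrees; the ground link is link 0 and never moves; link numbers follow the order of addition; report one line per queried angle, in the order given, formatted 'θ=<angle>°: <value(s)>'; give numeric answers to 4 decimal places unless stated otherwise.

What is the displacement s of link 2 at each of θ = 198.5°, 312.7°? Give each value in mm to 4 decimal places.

seg 1 [0°–82.7°] cycloidal, h=17: full span → s += 17 → s = 17.0000
seg 2 [82.7°–147.4°] simple-harmonic, h=22: full span → s += 22 → s = 39.0000
seg 3 [147.4°–222.8°] uniform, h=14: θ=198.5° here. β=51.1, B=75.4. 14·51.1/75.4 = 9.4881 → s = 48.4881
seg 3 [147.4°–222.8°] uniform, h=14: full span → s += 14 → s = 53.0000
seg 4 [222.8°–360°] cycloidal, h=-53: θ=312.7° here. β=89.9, B=137.2. -53·(0.6552 − sin(2π·0.6552)/(2π)) = -41.7121 → s = 11.2879

θ=198.5°: 48.4881
θ=312.7°: 11.2879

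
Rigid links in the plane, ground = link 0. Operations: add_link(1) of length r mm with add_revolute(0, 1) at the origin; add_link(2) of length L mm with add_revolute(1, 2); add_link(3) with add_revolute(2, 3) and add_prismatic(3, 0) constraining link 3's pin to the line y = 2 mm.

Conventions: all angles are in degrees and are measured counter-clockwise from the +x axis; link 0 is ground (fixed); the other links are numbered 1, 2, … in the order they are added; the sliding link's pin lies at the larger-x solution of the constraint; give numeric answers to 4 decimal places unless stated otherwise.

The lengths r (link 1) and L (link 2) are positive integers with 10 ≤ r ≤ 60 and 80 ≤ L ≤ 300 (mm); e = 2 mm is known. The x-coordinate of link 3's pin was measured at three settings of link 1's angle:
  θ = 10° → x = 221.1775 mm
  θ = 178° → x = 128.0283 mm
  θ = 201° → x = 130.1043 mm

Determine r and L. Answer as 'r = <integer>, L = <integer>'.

constraint per measurement: (x − r cos θ)² + (r sin θ − e)² = L²
subtracting the θ₁ and θ₂ equations cancels the r² and L² terms:
r = (x₁² − x₂²) / (2[(x₁cos θ₁ + e sin θ₁) − (x₂cos θ₂ + e sin θ₂)]) = 47.0000 → r = 47
L² = (x₁ − r cos θ₁)² + (r sin θ₁ − e)² = 30625.0129 → L = 175.0000 → L = 175
check at θ₃=201°: x = 130.1043 (printed 130.1043) ✓

r = 47, L = 175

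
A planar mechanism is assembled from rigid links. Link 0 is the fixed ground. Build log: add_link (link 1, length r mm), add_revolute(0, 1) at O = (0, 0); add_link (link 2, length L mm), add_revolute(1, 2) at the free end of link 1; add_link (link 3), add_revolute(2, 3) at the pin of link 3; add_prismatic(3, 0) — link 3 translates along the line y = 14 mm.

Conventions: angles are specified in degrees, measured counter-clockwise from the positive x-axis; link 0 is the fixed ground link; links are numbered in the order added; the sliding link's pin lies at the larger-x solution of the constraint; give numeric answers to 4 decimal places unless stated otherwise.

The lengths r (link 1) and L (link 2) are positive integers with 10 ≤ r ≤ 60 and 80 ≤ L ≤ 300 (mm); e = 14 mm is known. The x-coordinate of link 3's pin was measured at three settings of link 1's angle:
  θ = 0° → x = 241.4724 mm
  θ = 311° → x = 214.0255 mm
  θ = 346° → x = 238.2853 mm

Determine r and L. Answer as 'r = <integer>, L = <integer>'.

constraint per measurement: (x − r cos θ)² + (r sin θ − e)² = L²
subtracting the θ₁ and θ₂ equations cancels the r² and L² terms:
r = (x₁² − x₂²) / (2[(x₁cos θ₁ + e sin θ₁) − (x₂cos θ₂ + e sin θ₂)]) = 56.0000 → r = 56
L² = (x₁ − r cos θ₁)² + (r sin θ₁ − e)² = 34596.0112 → L = 186.0000 → L = 186
check at θ₃=346°: x = 238.2853 (printed 238.2853) ✓

r = 56, L = 186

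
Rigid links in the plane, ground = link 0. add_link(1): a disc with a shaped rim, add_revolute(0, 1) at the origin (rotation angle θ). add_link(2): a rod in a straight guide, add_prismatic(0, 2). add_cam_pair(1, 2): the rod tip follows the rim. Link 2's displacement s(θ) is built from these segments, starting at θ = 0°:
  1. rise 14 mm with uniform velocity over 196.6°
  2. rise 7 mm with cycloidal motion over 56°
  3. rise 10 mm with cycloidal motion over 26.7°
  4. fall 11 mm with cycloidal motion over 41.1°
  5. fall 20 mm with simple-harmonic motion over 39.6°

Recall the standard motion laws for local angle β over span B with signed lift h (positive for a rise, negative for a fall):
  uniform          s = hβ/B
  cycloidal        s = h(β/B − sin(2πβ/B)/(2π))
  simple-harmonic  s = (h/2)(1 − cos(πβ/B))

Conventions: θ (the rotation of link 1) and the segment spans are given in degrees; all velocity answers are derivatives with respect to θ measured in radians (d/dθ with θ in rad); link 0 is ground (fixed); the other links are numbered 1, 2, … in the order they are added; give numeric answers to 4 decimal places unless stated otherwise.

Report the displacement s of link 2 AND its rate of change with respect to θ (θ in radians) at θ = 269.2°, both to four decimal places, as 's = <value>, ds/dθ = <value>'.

segment 1 (0° to 196.6°, uniform, h = 14) is passed completely: s = 0.0000 + (14) = 14.0000
segment 2 (196.6° to 252.6°, cycloidal, h = 7) is passed completely: s = 14.0000 + (7) = 21.0000
θ = 269.2° falls in segment 3 (252.6° to 279.3°, cycloidal, h = 10): β = 269.2 − 252.6 = 16.6°, B = 26.7°; Δs = 10·(0.6217 − sin(2π·0.6217)/(2π)) = 7.3192; s = 21.0000 + 7.3192 = 28.3192
velocity in seg [252.6°–279.3°] (cycloidal), θ in radians: β = 16.6° = 0.2897 rad, B = 26.7° = 0.4660 rad; ds/dθ = (h/B)(1 − cos(2πβ/B)) = (10/0.4660)(1 − cos(2π·0.6217)) = 36.942170 mm/rad

s = 28.3192, ds/dθ = 36.9422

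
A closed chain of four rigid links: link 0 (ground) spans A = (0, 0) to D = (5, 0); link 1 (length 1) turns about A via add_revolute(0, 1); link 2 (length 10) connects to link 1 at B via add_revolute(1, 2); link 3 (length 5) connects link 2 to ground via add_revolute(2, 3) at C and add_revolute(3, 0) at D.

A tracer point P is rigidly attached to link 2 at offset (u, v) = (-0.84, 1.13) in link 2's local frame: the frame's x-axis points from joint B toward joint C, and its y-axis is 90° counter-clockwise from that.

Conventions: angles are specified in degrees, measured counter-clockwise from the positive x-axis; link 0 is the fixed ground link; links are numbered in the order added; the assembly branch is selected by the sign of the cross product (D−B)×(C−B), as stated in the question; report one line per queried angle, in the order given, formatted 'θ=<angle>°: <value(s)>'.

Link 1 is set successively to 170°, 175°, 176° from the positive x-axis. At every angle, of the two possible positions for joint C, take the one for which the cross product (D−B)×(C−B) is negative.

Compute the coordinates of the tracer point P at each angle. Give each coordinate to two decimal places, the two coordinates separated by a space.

A=(0,0), D=(5.00,0)
θ=170°: B = A + 1.00·(cos170°, sin170°) = (-0.9848, 0.1736)
θ=170°: |BD| = 5.9873
θ=170°: circle(B,10.00) ∩ circle(D,5.00): a=9.2569, h=3.7828
θ=170°:   candidates: C₊=(8.3779,3.6864) cross=22.649; C₋=(8.1585,-3.8761) cross=-22.649
θ=170°:   branch - wants cross < 0 → take C=(8.1585,-3.8761) (cross=-22.649)
θ=170°: ex = (C−B)/|BC| = (0.9143,-0.4050); ey = (0.4050,0.9143)
θ=170°: P = B + -0.84·ex + 1.13·ey = (-1.2952,1.5470)
θ=175°: B = A + 1.00·(cos175°, sin175°) = (-0.9962, 0.0872)
θ=175°: |BD| = 5.9968
θ=175°: circle(B,10.00) ∩ circle(D,5.00): a=9.2517, h=3.7955
θ=175°:   candidates: C₊=(8.3097,3.7478) cross=22.761; C₋=(8.1994,-3.8424) cross=-22.761
θ=175°:   branch - wants cross < 0 → take C=(8.1994,-3.8424) (cross=-22.761)
θ=175°: ex = (C−B)/|BC| = (0.9196,-0.3930); ey = (0.3930,0.9196)
θ=175°: P = B + -0.84·ex + 1.13·ey = (-1.3246,1.4563)
θ=176°: B = A + 1.00·(cos176°, sin176°) = (-0.9976, 0.0698)
θ=176°: |BD| = 5.9980
θ=176°: circle(B,10.00) ∩ circle(D,5.00): a=9.2511, h=3.7970
θ=176°:   candidates: C₊=(8.2971,3.7589) cross=22.774; C₋=(8.2088,-3.8346) cross=-22.774
θ=176°:   branch - wants cross < 0 → take C=(8.2088,-3.8346) (cross=-22.774)
θ=176°: ex = (C−B)/|BC| = (0.9206,-0.3904); ey = (0.3904,0.9206)
θ=176°: P = B + -0.84·ex + 1.13·ey = (-1.3297,1.4380)

θ=170°: -1.30 1.55
θ=175°: -1.32 1.46
θ=176°: -1.33 1.44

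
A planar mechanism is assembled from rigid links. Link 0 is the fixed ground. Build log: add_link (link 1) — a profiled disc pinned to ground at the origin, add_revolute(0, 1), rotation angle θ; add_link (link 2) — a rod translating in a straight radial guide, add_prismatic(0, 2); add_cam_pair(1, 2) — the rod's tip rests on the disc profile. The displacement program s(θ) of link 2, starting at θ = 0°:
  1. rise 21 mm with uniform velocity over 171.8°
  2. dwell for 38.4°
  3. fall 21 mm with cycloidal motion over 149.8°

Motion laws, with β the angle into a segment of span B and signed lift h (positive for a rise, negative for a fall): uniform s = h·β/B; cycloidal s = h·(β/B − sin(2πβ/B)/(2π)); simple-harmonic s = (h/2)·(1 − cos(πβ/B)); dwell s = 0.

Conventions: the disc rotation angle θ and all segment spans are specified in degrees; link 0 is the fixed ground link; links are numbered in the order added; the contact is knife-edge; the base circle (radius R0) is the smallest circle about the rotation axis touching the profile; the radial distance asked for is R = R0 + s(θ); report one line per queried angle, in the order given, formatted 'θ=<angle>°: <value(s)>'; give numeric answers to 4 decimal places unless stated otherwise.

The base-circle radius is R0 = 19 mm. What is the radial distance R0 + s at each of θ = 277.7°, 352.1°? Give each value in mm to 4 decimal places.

seg 1 [0°–171.8°] uniform, h=21: full span → s += 21 → s = 21.0000
seg 2 [171.8°–210.2°] dwell: s stays 21.0000
seg 3 [210.2°–360°] cycloidal, h=-21: θ=277.7° here. β=67.5, B=149.8. -21·(0.4506 − sin(2π·0.4506)/(2π)) = -8.4418 → s = 12.5582
seg 3 [210.2°–360°] cycloidal, h=-21: θ=352.1° here. β=141.9, B=149.8. -21·(0.9473 − sin(2π·0.9473)/(2π)) = -20.9798 → s = 0.0202
θ=277.7°: R = R0 + s = 19 + 12.5582 = 31.5582
θ=352.1°: R = R0 + s = 19 + 0.0202 = 19.0202

θ=277.7°: 31.5582
θ=352.1°: 19.0202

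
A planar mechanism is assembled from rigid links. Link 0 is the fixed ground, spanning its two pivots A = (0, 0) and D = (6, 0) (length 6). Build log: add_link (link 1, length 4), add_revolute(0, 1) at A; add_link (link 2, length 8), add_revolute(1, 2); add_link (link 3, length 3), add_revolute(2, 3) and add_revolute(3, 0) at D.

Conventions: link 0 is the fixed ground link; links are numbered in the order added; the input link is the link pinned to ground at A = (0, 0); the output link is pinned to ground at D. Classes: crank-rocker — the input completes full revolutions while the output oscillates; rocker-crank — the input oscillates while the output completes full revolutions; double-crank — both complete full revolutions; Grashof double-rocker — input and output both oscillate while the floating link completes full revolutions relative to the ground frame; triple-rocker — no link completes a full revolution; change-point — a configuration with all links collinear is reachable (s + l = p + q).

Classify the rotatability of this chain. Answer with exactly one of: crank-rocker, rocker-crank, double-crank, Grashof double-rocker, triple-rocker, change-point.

lengths: ground=6, input=4, coupler=8, output=3
sorted: s=3 (shortest), l=8 (longest), p+q=10
s + l = 11 vs p + q = 10
s + l > p + q → non-Grashof → no link fully rotates → triple-rocker

triple-rocker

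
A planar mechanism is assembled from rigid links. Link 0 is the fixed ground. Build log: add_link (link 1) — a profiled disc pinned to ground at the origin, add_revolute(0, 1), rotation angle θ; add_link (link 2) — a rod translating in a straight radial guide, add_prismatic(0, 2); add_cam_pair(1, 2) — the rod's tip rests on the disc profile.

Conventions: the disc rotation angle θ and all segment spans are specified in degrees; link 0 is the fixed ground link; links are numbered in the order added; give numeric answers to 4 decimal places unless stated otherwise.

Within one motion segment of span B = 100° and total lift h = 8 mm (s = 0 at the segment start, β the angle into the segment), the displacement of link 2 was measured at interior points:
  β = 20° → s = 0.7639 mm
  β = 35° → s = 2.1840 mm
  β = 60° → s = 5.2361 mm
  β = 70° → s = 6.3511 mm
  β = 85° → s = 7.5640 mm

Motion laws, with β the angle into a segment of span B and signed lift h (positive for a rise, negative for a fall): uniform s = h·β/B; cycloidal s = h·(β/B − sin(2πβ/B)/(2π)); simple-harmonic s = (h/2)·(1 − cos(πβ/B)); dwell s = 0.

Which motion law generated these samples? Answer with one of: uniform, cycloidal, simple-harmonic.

candidates at β/B = r: uniform s = h·r (linear in β); cycloidal s = h·(r − sin(2πr)/(2π)); simple-harmonic s = (h/2)(1 − cos(πr))
β=20°: printed 0.7639 | uniform 1.6000, cycloidal 0.3891, simple-harmonic 0.7639
β=35°: printed 2.1840 | uniform 2.8000, cycloidal 1.7699, simple-harmonic 2.1840
β=60°: printed 5.2361 | uniform 4.8000, cycloidal 5.5484, simple-harmonic 5.2361
β=70°: printed 6.3511 | uniform 5.6000, cycloidal 6.8109, simple-harmonic 6.3511
β=85°: printed 7.5640 | uniform 6.8000, cycloidal 7.8301, simple-harmonic 7.5640
only one law matches every sample → simple-harmonic

simple-harmonic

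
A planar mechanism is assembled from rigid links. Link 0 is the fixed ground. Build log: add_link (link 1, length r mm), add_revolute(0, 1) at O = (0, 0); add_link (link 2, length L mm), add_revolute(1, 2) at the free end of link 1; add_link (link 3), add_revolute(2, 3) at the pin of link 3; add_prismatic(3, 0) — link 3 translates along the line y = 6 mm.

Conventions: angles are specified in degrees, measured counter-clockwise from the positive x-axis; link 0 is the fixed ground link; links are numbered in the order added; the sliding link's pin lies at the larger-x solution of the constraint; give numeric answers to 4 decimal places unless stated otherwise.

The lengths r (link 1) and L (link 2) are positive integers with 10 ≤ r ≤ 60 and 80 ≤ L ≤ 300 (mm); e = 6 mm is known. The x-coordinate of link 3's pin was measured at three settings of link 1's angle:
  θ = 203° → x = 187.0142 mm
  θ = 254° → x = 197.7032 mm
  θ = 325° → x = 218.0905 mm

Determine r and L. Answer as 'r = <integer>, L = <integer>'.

constraint per measurement: (x − r cos θ)² + (r sin θ − e)² = L²
subtracting the θ₁ and θ₂ equations cancels the r² and L² terms:
r = (x₁² − x₂²) / (2[(x₁cos θ₁ + e sin θ₁) − (x₂cos θ₂ + e sin θ₂)]) = 17.9999 → r = 18
L² = (x₁ − r cos θ₁)² + (r sin θ₁ − e)² = 41616.0182 → L = 204.0000 → L = 204
check at θ₃=325°: x = 218.0905 (printed 218.0905) ✓

r = 18, L = 204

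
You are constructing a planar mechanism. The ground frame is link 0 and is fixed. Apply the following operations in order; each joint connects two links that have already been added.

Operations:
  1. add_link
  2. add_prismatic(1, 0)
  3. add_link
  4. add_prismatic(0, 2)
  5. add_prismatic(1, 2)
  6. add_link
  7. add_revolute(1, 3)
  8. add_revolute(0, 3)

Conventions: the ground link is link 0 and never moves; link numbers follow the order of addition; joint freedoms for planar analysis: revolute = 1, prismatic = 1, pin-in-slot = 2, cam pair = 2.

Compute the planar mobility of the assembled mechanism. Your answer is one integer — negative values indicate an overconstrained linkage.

ground; <1,0,0>
#1 <2,0,0>
P:1↔0 J1 <2,1,0>
#2 <3,1,0>
P:0↔2 J1 <3,2,0>
P:1↔2 J1 <3,3,0>
#3 <4,3,0>
R:1↔3 J1 <4,4,0>
R:0↔3 J1 <4,5,0>
3×3 − 2×5 − 1×0 = -1

M = -1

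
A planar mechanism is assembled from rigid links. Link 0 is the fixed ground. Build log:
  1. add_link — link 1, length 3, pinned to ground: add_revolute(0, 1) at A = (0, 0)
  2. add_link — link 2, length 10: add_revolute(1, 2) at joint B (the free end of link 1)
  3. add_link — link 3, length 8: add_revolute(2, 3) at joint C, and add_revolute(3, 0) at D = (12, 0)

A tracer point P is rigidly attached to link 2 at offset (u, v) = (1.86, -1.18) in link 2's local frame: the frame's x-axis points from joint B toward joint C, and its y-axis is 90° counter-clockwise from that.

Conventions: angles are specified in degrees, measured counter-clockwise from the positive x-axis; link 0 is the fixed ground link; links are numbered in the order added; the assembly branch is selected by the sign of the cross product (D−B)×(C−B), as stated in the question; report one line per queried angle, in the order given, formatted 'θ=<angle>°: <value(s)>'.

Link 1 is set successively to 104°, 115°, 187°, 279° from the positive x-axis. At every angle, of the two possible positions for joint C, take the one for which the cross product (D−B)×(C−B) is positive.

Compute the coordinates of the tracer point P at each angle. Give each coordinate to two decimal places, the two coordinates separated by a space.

A=(0,0), D=(12.00,0)
θ=104°: B = A + 3.00·(cos104°, sin104°) = (-0.7258, 2.9109)
θ=104°: |BD| = 13.0544
θ=104°: circle(B,10.00) ∩ circle(D,8.00): a=7.9061, h=6.1233
θ=104°:   candidates: C₊=(8.3466,7.1171) cross=79.936; C₋=(5.6159,-4.8211) cross=-79.936
θ=104°:   branch + wants cross > 0 → take C=(8.3466,7.1171) (cross=79.936)
θ=104°: ex = (C−B)/|BC| = (0.9072,0.4206); ey = (-0.4206,0.9072)
θ=104°: P = B + 1.86·ex + -1.18·ey = (1.4580,2.6227)
θ=115°: B = A + 3.00·(cos115°, sin115°) = (-1.2679, 2.7189)
θ=115°: |BD| = 13.5436
θ=115°: circle(B,10.00) ∩ circle(D,8.00): a=8.1008, h=5.8631
θ=115°:   candidates: C₊=(7.8451,6.8364) cross=79.408; C₋=(5.4910,-4.6511) cross=-79.408
θ=115°:   branch + wants cross > 0 → take C=(7.8451,6.8364) (cross=79.408)
θ=115°: ex = (C−B)/|BC| = (0.9113,0.4118); ey = (-0.4118,0.9113)
θ=115°: P = B + 1.86·ex + -1.18·ey = (0.9130,2.4095)
θ=187°: B = A + 3.00·(cos187°, sin187°) = (-2.9776, -0.3656)
θ=187°: |BD| = 14.9821
θ=187°: circle(B,10.00) ∩ circle(D,8.00): a=8.6925, h=4.9438
θ=187°:   candidates: C₊=(5.5916,4.7888) cross=74.068; C₋=(5.8329,-5.0958) cross=-74.068
θ=187°:   branch + wants cross > 0 → take C=(5.5916,4.7888) (cross=74.068)
θ=187°: ex = (C−B)/|BC| = (0.8569,0.5154); ey = (-0.5154,0.8569)
θ=187°: P = B + 1.86·ex + -1.18·ey = (-0.7755,-0.4181)
θ=279°: B = A + 3.00·(cos279°, sin279°) = (0.4693, -2.9631)
θ=279°: |BD| = 11.9053
θ=279°: circle(B,10.00) ∩ circle(D,8.00): a=7.4646, h=6.6543
θ=279°:   candidates: C₊=(6.0428,5.3397) cross=79.222; C₋=(9.3552,-7.5502) cross=-79.222
θ=279°:   branch + wants cross > 0 → take C=(6.0428,5.3397) (cross=79.222)
θ=279°: ex = (C−B)/|BC| = (0.5574,0.8303); ey = (-0.8303,0.5574)
θ=279°: P = B + 1.86·ex + -1.18·ey = (2.4857,-2.0764)

θ=104°: 1.46 2.62
θ=115°: 0.91 2.41
θ=187°: -0.78 -0.42
θ=279°: 2.49 -2.08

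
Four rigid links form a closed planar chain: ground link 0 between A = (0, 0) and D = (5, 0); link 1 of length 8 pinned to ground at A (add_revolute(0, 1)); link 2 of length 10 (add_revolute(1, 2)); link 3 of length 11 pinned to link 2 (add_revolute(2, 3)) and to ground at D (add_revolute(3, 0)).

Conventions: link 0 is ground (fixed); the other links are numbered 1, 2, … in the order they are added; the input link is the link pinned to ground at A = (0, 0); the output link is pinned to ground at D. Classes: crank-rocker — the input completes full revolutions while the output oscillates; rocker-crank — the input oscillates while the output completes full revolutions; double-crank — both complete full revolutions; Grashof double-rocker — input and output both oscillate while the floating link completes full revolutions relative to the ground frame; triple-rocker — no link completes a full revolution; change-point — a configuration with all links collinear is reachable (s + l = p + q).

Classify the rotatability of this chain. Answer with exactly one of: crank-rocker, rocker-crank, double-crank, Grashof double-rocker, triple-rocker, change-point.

lengths: ground=5, input=8, coupler=10, output=11
sorted: s=5 (shortest), l=11 (longest), p+q=18
s + l = 16 vs p + q = 18
s + l < p + q (Grashof) with shortest = ground link → double-crank

double-crank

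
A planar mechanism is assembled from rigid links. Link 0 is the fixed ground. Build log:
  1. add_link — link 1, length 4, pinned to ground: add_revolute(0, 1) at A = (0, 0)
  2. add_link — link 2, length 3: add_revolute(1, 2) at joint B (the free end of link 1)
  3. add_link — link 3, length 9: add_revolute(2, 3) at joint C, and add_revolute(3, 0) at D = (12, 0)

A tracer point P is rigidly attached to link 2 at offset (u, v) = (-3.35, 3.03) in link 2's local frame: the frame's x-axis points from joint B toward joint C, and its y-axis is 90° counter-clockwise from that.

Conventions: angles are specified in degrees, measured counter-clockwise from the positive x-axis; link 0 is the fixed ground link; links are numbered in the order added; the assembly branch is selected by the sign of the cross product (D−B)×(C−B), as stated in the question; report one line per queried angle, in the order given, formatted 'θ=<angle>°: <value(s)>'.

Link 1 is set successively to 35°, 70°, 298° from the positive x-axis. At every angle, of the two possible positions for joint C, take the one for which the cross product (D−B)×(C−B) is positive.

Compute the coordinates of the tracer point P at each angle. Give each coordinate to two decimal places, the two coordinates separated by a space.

A=(0,0), D=(12.00,0)
θ=35°: B = A + 4.00·(cos35°, sin35°) = (3.2766, 2.2943)
θ=35°: |BD| = 9.0201
θ=35°: circle(B,3.00) ∩ circle(D,9.00): a=0.5189, h=2.9548
θ=35°:   candidates: C₊=(4.5300,5.0199) cross=26.652; C₋=(3.0269,-0.6953) cross=-26.652
θ=35°:   branch + wants cross > 0 → take C=(4.5300,5.0199) (cross=26.652)
θ=35°: ex = (C−B)/|BC| = (0.4178,0.9085); ey = (-0.9085,0.4178)
θ=35°: P = B + -3.35·ex + 3.03·ey = (-0.8759,0.5167)
θ=70°: B = A + 4.00·(cos70°, sin70°) = (1.3681, 3.7588)
θ=70°: |BD| = 11.2768
θ=70°: circle(B,3.00) ∩ circle(D,9.00): a=2.4460, h=1.7370
θ=70°:   candidates: C₊=(4.2532,4.5811) cross=19.588; C₋=(3.0952,1.3058) cross=-19.588
θ=70°:   branch + wants cross > 0 → take C=(4.2532,4.5811) (cross=19.588)
θ=70°: ex = (C−B)/|BC| = (0.9617,0.2741); ey = (-0.2741,0.9617)
θ=70°: P = B + -3.35·ex + 3.03·ey = (-2.6842,5.7544)
θ=298°: B = A + 4.00·(cos298°, sin298°) = (1.8779, -3.5318)
θ=298°: |BD| = 10.7206
θ=298°: circle(B,3.00) ∩ circle(D,9.00): a=2.0023, h=2.2340
θ=298°:   candidates: C₊=(3.0324,-0.7628) cross=23.950; C₋=(4.5044,-4.9815) cross=-23.950
θ=298°:   branch + wants cross > 0 → take C=(3.0324,-0.7628) (cross=23.950)
θ=298°: ex = (C−B)/|BC| = (0.3848,0.9230); ey = (-0.9230,0.3848)
θ=298°: P = B + -3.35·ex + 3.03·ey = (-2.2080,-5.4577)

θ=35°: -0.88 0.52
θ=70°: -2.68 5.75
θ=298°: -2.21 -5.46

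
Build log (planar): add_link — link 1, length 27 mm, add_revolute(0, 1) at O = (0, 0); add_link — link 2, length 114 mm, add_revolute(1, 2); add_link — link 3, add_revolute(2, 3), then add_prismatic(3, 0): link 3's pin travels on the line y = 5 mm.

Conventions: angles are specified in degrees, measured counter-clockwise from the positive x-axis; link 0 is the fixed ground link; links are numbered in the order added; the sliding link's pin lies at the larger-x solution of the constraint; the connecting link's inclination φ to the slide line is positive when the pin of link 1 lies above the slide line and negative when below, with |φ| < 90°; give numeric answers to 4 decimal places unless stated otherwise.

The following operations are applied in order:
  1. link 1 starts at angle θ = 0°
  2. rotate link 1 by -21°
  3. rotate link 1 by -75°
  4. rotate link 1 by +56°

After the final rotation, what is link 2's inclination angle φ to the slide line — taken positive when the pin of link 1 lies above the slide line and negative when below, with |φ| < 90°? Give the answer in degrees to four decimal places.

geometry: r = 27 mm, L = 114 mm, e = 5 mm; θ starts at 0°
rotate link 1 by -21°: θ ← 0° -21° = -21°
rotate link 1 by -75°: θ ← -21° -75° = -96°
rotate link 1 by +56°: θ ← -96° +56° = -40°
h = r sin θ − e = -17.355265 − 5 = -22.355265
sin φ = h / L = -22.355265 / 114 = -0.19609882
φ = arcsin(-0.19609882) = -11.308921°

-11.3089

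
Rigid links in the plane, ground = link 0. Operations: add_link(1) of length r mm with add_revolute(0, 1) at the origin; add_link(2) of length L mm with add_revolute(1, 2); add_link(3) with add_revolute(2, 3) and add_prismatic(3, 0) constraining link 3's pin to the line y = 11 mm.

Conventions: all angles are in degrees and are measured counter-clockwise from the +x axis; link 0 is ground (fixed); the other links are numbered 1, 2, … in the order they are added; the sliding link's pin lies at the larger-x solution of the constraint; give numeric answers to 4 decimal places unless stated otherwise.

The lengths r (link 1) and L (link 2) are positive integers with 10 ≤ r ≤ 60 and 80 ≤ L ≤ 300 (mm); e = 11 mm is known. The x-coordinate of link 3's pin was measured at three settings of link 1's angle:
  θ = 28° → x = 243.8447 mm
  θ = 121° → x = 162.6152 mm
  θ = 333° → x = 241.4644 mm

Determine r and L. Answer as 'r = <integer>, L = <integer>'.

constraint per measurement: (x − r cos θ)² + (r sin θ − e)² = L²
subtracting the θ₁ and θ₂ equations cancels the r² and L² terms:
r = (x₁² − x₂²) / (2[(x₁cos θ₁ + e sin θ₁) − (x₂cos θ₂ + e sin θ₂)]) = 56.0000 → r = 56
L² = (x₁ − r cos θ₁)² + (r sin θ₁ − e)² = 38025.0146 → L = 195.0000 → L = 195
check at θ₃=333°: x = 241.4644 (printed 241.4644) ✓

r = 56, L = 195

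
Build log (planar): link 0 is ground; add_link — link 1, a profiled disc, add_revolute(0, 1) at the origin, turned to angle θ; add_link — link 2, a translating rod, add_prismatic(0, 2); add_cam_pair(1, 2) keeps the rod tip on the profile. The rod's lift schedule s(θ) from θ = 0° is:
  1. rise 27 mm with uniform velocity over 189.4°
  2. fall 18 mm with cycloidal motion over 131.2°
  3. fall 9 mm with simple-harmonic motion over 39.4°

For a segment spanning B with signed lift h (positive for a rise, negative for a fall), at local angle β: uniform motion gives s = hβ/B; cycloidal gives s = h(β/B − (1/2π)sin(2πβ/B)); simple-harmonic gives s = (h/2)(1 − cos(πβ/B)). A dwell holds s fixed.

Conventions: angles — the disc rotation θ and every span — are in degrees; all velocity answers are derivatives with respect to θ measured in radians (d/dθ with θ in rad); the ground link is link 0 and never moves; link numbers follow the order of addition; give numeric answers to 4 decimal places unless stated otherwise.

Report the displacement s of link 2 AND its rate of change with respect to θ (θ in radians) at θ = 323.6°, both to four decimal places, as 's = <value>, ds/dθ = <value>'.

seg 1 [0°–189.4°] uniform, h=27: full span → s += 27 → s = 27.0000
seg 2 [189.4°–320.6°] cycloidal, h=-18: full span → s += -18 → s = 9.0000
seg 3 [320.6°–360°] simple-harmonic, h=-9: θ=323.6° here. β=3, B=39.4. -9/2·(1 − cos(π·0.0761)) = -0.1281 → s = 8.8719
velocity in seg [320.6°–360°] (simple-harmonic), θ in radians: β = 3° = 0.0524 rad, B = 39.4° = 0.6877 rad; ds/dθ = (πh/(2B)) sin(πβ/B) = (π·(-9)/(2·0.6877)) sin(π·0.0761) = -4.870954 mm/rad

s = 8.8719, ds/dθ = -4.8710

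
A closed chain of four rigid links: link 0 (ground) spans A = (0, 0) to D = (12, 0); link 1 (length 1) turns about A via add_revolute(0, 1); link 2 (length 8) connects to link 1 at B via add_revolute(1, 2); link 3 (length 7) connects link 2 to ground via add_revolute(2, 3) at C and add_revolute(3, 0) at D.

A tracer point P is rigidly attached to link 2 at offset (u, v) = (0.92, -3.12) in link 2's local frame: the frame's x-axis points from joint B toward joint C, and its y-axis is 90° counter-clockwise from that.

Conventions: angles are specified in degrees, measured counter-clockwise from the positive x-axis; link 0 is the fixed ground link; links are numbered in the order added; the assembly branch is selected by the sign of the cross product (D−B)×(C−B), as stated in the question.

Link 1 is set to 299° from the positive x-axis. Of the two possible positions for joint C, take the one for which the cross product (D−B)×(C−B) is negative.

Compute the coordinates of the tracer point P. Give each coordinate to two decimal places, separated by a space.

A=(0,0), D=(12.00,0)
B = A + 1.00·(cos299°, sin299°) = (0.4848, -0.8746)
|BD| = 11.5484
circle(B,8.00) ∩ circle(D,7.00): a=6.4236, h=4.7683
  candidates: C₊=(6.5289,4.3665) cross=55.067; C₋=(7.2511,-5.1428) cross=-55.067
  branch - wants cross < 0 → take C=(7.2511,-5.1428) (cross=-55.067)
ex = (C−B)/|BC| = (0.8458,-0.5335); ey = (0.5335,0.8458)
P = B + 0.92·ex + -3.12·ey = (-0.4016,-4.0043)

-0.40 -4.00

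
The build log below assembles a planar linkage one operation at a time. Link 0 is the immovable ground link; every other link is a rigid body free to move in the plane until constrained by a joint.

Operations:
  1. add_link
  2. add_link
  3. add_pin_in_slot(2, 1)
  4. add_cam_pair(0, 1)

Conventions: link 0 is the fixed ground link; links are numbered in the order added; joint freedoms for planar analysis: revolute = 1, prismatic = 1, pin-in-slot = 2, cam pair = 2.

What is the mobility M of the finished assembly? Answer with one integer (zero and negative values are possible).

ground; <1,0,0>
#1 <2,0,0>
#2 <3,0,0>
PS:2↔1 J2 <3,0,1>
C:0↔1 J2 <3,0,2>
3×2 − 2×0 − 1×2 = 4

M = 4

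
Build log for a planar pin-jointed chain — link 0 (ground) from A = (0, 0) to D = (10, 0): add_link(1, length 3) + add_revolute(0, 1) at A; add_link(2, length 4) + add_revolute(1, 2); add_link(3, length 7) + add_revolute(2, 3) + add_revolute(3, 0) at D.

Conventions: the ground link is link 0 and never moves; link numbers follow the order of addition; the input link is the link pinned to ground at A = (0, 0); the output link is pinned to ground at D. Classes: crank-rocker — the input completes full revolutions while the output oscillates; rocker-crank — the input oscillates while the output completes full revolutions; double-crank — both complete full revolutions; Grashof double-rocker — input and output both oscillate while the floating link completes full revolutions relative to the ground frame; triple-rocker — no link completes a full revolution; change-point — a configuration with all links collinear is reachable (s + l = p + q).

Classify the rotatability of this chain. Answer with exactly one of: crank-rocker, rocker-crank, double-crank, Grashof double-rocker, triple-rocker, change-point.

lengths: ground=10, input=3, coupler=4, output=7
sorted: s=3 (shortest), l=10 (longest), p+q=11
s + l = 13 vs p + q = 11
s + l > p + q → non-Grashof → no link fully rotates → triple-rocker

triple-rocker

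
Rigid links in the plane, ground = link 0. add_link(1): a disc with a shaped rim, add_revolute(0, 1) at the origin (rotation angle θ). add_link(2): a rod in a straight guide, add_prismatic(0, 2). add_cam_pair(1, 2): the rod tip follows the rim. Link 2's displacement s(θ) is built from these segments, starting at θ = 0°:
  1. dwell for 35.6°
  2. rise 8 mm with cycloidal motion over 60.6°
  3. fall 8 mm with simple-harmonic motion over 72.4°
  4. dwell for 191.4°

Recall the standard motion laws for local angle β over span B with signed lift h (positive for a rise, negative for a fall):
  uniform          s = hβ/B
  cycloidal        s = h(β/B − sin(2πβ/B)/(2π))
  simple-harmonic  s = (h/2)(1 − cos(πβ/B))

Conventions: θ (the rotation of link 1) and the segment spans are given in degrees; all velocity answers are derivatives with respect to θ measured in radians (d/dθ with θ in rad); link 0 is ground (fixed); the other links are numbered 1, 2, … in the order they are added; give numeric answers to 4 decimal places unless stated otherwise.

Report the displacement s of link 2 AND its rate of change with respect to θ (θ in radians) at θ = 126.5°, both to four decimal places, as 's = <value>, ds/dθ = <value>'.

segment 1 (0° to 35.6°, dwell): s unchanged at 0.0000
segment 2 (35.6° to 96.2°, cycloidal, h = 8) is passed completely: s = 0.0000 + (8) = 8.0000
θ = 126.5° falls in segment 3 (96.2° to 168.6°, simple-harmonic, h = -8): β = 126.5 − 96.2 = 30.3°, B = 72.4°; Δs = -8/2·(1 − cos(π·0.4185)) = -2.9871; s = 8.0000 − 2.9871 = 5.0129
velocity in seg [96.2°–168.6°] (simple-harmonic), θ in radians: β = 30.3° = 0.5288 rad, B = 72.4° = 1.2636 rad; ds/dθ = (πh/(2B)) sin(πβ/B) = (π·(-8)/(2·1.2636)) sin(π·0.4185) = -9.620623 mm/rad

s = 5.0129, ds/dθ = -9.6206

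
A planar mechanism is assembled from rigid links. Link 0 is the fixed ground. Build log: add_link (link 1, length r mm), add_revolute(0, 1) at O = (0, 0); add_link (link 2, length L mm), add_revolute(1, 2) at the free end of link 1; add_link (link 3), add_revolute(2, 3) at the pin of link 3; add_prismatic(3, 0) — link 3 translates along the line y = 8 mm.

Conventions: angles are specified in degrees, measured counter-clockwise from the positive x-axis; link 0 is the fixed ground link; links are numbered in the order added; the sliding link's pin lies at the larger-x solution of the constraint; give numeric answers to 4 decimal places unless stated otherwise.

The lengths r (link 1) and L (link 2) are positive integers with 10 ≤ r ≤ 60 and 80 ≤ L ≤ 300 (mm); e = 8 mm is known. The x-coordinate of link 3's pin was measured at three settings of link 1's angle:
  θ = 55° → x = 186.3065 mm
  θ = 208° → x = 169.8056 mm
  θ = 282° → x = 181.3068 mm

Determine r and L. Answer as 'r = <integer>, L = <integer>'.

constraint per measurement: (x − r cos θ)² + (r sin θ − e)² = L²
subtracting the θ₁ and θ₂ equations cancels the r² and L² terms:
r = (x₁² − x₂²) / (2[(x₁cos θ₁ + e sin θ₁) − (x₂cos θ₂ + e sin θ₂)]) = 11.0000 → r = 11
L² = (x₁ − r cos θ₁)² + (r sin θ₁ − e)² = 32399.9988 → L = 180.0000 → L = 180
check at θ₃=282°: x = 181.3068 (printed 181.3068) ✓

r = 11, L = 180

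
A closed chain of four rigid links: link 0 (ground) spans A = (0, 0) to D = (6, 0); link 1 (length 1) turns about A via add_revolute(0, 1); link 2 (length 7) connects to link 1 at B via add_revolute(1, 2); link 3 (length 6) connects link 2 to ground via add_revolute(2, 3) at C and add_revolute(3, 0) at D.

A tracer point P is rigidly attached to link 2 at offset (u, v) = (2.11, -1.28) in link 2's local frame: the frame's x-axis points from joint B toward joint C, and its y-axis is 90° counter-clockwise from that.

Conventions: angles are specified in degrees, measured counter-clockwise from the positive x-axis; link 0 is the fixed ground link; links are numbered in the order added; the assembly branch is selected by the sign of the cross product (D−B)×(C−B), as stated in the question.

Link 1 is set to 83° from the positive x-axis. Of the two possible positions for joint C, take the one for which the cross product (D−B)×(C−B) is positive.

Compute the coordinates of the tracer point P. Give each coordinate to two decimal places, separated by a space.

A=(0,0), D=(6.00,0)
B = A + 1.00·(cos83°, sin83°) = (0.1219, 0.9925)
|BD| = 5.9613
circle(B,7.00) ∩ circle(D,6.00): a=4.0710, h=5.6944
  candidates: C₊=(5.0842,5.9297) cross=33.947; C₋=(3.1880,-5.3002) cross=-33.947
  branch + wants cross > 0 → take C=(5.0842,5.9297) (cross=33.947)
ex = (C−B)/|BC| = (0.7089,0.7053); ey = (-0.7053,0.7089)
P = B + 2.11·ex + -1.28·ey = (2.5204,1.5733)

2.52 1.57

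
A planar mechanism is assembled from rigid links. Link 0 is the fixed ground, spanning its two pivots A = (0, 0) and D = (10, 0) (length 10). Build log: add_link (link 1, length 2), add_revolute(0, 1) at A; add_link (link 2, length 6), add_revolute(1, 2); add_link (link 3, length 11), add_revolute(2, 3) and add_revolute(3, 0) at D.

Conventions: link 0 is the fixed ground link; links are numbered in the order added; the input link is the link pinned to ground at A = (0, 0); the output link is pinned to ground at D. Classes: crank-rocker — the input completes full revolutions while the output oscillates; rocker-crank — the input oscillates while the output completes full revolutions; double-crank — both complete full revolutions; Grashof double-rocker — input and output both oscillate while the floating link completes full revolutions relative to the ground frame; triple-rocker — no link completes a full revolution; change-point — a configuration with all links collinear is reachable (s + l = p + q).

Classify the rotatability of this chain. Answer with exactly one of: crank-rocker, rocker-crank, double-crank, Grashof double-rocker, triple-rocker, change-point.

lengths: ground=10, input=2, coupler=6, output=11
sorted: s=2 (shortest), l=11 (longest), p+q=16
s + l = 13 vs p + q = 16
s + l < p + q (Grashof) with shortest = input link → crank-rocker

crank-rocker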